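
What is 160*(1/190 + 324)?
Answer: 984976/19 ≈ 51841.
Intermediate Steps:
160*(1/190 + 324) = 160*(61561/190) = 984976/19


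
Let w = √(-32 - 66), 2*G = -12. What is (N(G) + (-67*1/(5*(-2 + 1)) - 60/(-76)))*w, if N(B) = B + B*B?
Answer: 29386*I*√2/95 ≈ 437.45*I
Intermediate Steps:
G = -6 (G = (½)*(-12) = -6)
w = 7*I*√2 (w = √(-98) = 7*I*√2 ≈ 9.8995*I)
N(B) = B + B²
(N(G) + (-67*1/(5*(-2 + 1)) - 60/(-76)))*w = (-6*(1 - 6) + (-67*1/(5*(-2 + 1)) - 60/(-76)))*(7*I*√2) = (-6*(-5) + (-67/((-1*5)) - 60*(-1/76)))*(7*I*√2) = (30 + (-67/(-5) + 15/19))*(7*I*√2) = (30 + (-67*(-⅕) + 15/19))*(7*I*√2) = (30 + (67/5 + 15/19))*(7*I*√2) = (30 + 1348/95)*(7*I*√2) = 4198*(7*I*√2)/95 = 29386*I*√2/95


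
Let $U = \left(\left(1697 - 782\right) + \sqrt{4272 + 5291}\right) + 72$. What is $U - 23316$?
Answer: $-22329 + \sqrt{9563} \approx -22231.0$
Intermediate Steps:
$U = 987 + \sqrt{9563}$ ($U = \left(\left(1697 - 782\right) + \sqrt{9563}\right) + 72 = \left(915 + \sqrt{9563}\right) + 72 = 987 + \sqrt{9563} \approx 1084.8$)
$U - 23316 = \left(987 + \sqrt{9563}\right) - 23316 = -22329 + \sqrt{9563}$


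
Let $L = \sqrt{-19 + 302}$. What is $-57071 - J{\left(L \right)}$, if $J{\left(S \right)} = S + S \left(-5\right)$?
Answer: $-57071 + 4 \sqrt{283} \approx -57004.0$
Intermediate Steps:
$L = \sqrt{283} \approx 16.823$
$J{\left(S \right)} = - 4 S$ ($J{\left(S \right)} = S - 5 S = - 4 S$)
$-57071 - J{\left(L \right)} = -57071 - - 4 \sqrt{283} = -57071 + 4 \sqrt{283}$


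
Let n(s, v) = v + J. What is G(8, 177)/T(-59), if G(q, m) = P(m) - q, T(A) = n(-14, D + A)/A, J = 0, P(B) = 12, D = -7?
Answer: 118/33 ≈ 3.5758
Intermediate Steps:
n(s, v) = v (n(s, v) = v + 0 = v)
T(A) = (-7 + A)/A
G(q, m) = 12 - q
G(8, 177)/T(-59) = (12 - 1*8)/(((-7 - 59)/(-59))) = (12 - 8)/((-1/59*(-66))) = 4/(66/59) = 4*(59/66) = 118/33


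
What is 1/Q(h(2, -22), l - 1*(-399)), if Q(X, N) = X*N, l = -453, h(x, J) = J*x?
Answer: 1/2376 ≈ 0.00042088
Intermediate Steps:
Q(X, N) = N*X
1/Q(h(2, -22), l - 1*(-399)) = 1/((-453 - 1*(-399))*(-22*2)) = 1/((-453 + 399)*(-44)) = 1/(-54*(-44)) = 1/2376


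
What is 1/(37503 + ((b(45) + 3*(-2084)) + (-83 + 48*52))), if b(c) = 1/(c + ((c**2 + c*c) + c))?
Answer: 4140/139368961 ≈ 2.9705e-5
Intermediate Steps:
b(c) = 1/(2*c + 2*c**2) (b(c) = 1/(c + ((c**2 + c**2) + c)) = 1/(c + (2*c**2 + c)) = 1/(c + (c + 2*c**2)) = 1/(2*c + 2*c**2))
1/(37503 + ((b(45) + 3*(-2084)) + (-83 + 48*52))) = 1/(37503 + (((1/2)/(45*(1 + 45)) + 3*(-2084)) + (-83 + 48*52))) = 1/(37503 + (((1/2)*(1/45)/46 - 6252) + (-83 + 2496))) = 1/(37503 + (((1/2)*(1/45)*(1/46) - 6252) + 2413)) = 1/(37503 + ((1/4140 - 6252) + 2413)) = 1/(37503 + (-25883279/4140 + 2413)) = 1/(37503 - 15893459/4140) = 1/(139368961/4140) = 4140/139368961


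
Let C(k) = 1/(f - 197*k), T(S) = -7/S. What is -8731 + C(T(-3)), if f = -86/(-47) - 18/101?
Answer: -56948773724/6522593 ≈ -8731.0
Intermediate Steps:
f = 7840/4747 (f = -86*(-1/47) - 18*1/101 = 86/47 - 18/101 = 7840/4747 ≈ 1.6516)
C(k) = 1/(7840/4747 - 197*k)
-8731 + C(T(-3)) = -8731 - 4747/(-7840 + 935159*(-7/(-3))) = -8731 - 4747/(-7840 + 935159*(-7*(-1/3))) = -8731 - 4747/(-7840 + 935159*(7/3)) = -8731 - 4747/(-7840 + 6546113/3) = -8731 - 4747/6522593/3 = -8731 - 4747*3/6522593 = -8731 - 14241/6522593 = -56948773724/6522593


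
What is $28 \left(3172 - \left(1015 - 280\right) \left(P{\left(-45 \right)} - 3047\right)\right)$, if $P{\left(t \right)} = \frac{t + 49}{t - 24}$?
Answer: $\frac{1444337188}{23} \approx 6.2797 \cdot 10^{7}$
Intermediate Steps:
$P{\left(t \right)} = \frac{49 + t}{-24 + t}$
$28 \left(3172 - \left(1015 - 280\right) \left(P{\left(-45 \right)} - 3047\right)\right) = 28 \left(3172 - \left(1015 - 280\right) \left(\frac{49 - 45}{-24 - 45} - 3047\right)\right) = 28 \left(3172 - 735 \left(\frac{1}{-69} \cdot 4 - 3047\right)\right) = 28 \left(3172 - 735 \left(\left(- \frac{1}{69}\right) 4 - 3047\right)\right) = 28 \left(3172 - 735 \left(- \frac{4}{69} - 3047\right)\right) = 28 \left(3172 - 735 \left(- \frac{210247}{69}\right)\right) = 28 \left(3172 - - \frac{51510515}{23}\right) = 28 \left(3172 + \frac{51510515}{23}\right) = 28 \cdot \frac{51583471}{23} = \frac{1444337188}{23}$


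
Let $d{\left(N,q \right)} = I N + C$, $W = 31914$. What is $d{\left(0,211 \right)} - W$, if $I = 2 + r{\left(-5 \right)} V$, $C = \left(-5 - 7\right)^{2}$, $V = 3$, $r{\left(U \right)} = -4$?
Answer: $-31770$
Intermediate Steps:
$C = 144$ ($C = \left(-12\right)^{2} = 144$)
$I = -10$ ($I = 2 - 12 = -10$)
$d{\left(N,q \right)} = 144 - 10 N$ ($d{\left(N,q \right)} = - 10 N + 144 = 144 - 10 N$)
$d{\left(0,211 \right)} - W = \left(144 - 0\right) - 31914 = \left(144 + 0\right) - 31914 = 144 - 31914 = -31770$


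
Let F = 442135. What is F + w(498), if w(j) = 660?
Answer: 442795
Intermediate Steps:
F + w(498) = 442135 + 660 = 442795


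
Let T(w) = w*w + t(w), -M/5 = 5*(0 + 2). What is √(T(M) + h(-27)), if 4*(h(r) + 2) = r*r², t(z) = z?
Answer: 3*I*√1099/2 ≈ 49.727*I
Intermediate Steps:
h(r) = -2 + r³/4 (h(r) = -2 + (r*r²)/4 = -2 + r³/4)
M = -50 (M = -25*(0 + 2) = -25*2 = -5*10 = -50)
T(w) = w + w² (T(w) = w*w + w = w² + w = w + w²)
√(T(M) + h(-27)) = √(-50*(1 - 50) + (-2 + (¼)*(-27)³)) = √(-50*(-49) + (-2 + (¼)*(-19683))) = √(2450 + (-2 - 19683/4)) = √(2450 - 19691/4) = √(-9891/4) = 3*I*√1099/2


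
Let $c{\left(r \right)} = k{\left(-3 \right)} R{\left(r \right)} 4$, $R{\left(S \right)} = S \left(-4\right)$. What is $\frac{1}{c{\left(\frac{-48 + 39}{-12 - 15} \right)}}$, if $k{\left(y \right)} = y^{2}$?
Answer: $- \frac{1}{48} \approx -0.020833$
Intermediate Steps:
$R{\left(S \right)} = - 4 S$
$c{\left(r \right)} = - 144 r$ ($c{\left(r \right)} = \left(-3\right)^{2} \left(- 4 r\right) 4 = 9 \left(- 4 r\right) 4 = - 36 r 4 = - 144 r$)
$\frac{1}{c{\left(\frac{-48 + 39}{-12 - 15} \right)}} = \frac{1}{\left(-144\right) \frac{-48 + 39}{-12 - 15}} = \frac{1}{\left(-144\right) \left(- \frac{9}{-27}\right)} = \frac{1}{\left(-144\right) \left(\left(-9\right) \left(- \frac{1}{27}\right)\right)} = \frac{1}{\left(-144\right) \frac{1}{3}} = \frac{1}{-48} = - \frac{1}{48}$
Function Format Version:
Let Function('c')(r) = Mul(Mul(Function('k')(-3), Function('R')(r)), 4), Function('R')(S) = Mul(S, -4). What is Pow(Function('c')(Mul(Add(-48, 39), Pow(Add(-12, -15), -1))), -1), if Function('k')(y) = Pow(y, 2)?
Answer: Rational(-1, 48) ≈ -0.020833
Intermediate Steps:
Function('R')(S) = Mul(-4, S)
Function('c')(r) = Mul(-144, r) (Function('c')(r) = Mul(Mul(Pow(-3, 2), Mul(-4, r)), 4) = Mul(Mul(9, Mul(-4, r)), 4) = Mul(Mul(-36, r), 4) = Mul(-144, r))
Pow(Function('c')(Mul(Add(-48, 39), Pow(Add(-12, -15), -1))), -1) = Pow(Mul(-144, Mul(Add(-48, 39), Pow(Add(-12, -15), -1))), -1) = Pow(Mul(-144, Mul(-9, Pow(-27, -1))), -1) = Pow(Mul(-144, Mul(-9, Rational(-1, 27))), -1) = Pow(Mul(-144, Rational(1, 3)), -1) = Pow(-48, -1) = Rational(-1, 48)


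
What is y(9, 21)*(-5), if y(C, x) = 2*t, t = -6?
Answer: 60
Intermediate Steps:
y(C, x) = -12 (y(C, x) = 2*(-6) = -12)
y(9, 21)*(-5) = -12*(-5) = 60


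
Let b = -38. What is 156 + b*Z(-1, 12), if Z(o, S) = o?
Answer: 194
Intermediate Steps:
156 + b*Z(-1, 12) = 156 - 38*(-1) = 156 + 38 = 194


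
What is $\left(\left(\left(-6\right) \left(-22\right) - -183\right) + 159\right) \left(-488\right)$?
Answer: $-231312$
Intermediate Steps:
$\left(\left(\left(-6\right) \left(-22\right) - -183\right) + 159\right) \left(-488\right) = \left(\left(132 + 183\right) + 159\right) \left(-488\right) = \left(315 + 159\right) \left(-488\right) = 474 \left(-488\right) = -231312$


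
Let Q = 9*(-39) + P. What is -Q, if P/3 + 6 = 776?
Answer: -1959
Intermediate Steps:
P = 2310 (P = -18 + 3*776 = -18 + 2328 = 2310)
Q = 1959 (Q = 9*(-39) + 2310 = -351 + 2310 = 1959)
-Q = -1*1959 = -1959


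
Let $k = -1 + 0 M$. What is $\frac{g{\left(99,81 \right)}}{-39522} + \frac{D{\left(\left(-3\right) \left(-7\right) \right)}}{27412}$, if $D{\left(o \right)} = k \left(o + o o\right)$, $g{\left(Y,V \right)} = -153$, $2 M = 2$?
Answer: $- \frac{7611}{586243} \approx -0.012983$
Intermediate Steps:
$M = 1$ ($M = \frac{1}{2} \cdot 2 = 1$)
$k = -1$ ($k = -1 + 0 \cdot 1 = -1 + 0 = -1$)
$D{\left(o \right)} = - o - o^{2}$ ($D{\left(o \right)} = - (o + o o) = - (o + o^{2}) = - o - o^{2}$)
$\frac{g{\left(99,81 \right)}}{-39522} + \frac{D{\left(\left(-3\right) \left(-7\right) \right)}}{27412} = - \frac{153}{-39522} + \frac{\left(-1\right) \left(\left(-3\right) \left(-7\right)\right) \left(1 - -21\right)}{27412} = \left(-153\right) \left(- \frac{1}{39522}\right) + \left(-1\right) 21 \left(1 + 21\right) \frac{1}{27412} = \frac{51}{13174} + \left(-1\right) 21 \cdot 22 \cdot \frac{1}{27412} = \frac{51}{13174} - \frac{3}{178} = - \frac{7611}{586243}$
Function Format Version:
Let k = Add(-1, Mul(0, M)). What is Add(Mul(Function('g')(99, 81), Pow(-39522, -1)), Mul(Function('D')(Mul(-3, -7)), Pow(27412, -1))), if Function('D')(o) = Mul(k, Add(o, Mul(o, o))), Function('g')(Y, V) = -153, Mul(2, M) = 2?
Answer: Rational(-7611, 586243) ≈ -0.012983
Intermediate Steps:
M = 1 (M = Mul(Rational(1, 2), 2) = 1)
k = -1 (k = Add(-1, Mul(0, 1)) = Add(-1, 0) = -1)
Function('D')(o) = Add(Mul(-1, o), Mul(-1, Pow(o, 2))) (Function('D')(o) = Mul(-1, Add(o, Mul(o, o))) = Mul(-1, Add(o, Pow(o, 2))) = Add(Mul(-1, o), Mul(-1, Pow(o, 2))))
Add(Mul(Function('g')(99, 81), Pow(-39522, -1)), Mul(Function('D')(Mul(-3, -7)), Pow(27412, -1))) = Add(Mul(-153, Pow(-39522, -1)), Mul(Mul(-1, Mul(-3, -7), Add(1, Mul(-3, -7))), Pow(27412, -1))) = Add(Mul(-153, Rational(-1, 39522)), Mul(Mul(-1, 21, Add(1, 21)), Rational(1, 27412))) = Add(Rational(51, 13174), Mul(Mul(-1, 21, 22), Rational(1, 27412))) = Add(Rational(51, 13174), Mul(-462, Rational(1, 27412))) = Add(Rational(51, 13174), Rational(-3, 178)) = Rational(-7611, 586243)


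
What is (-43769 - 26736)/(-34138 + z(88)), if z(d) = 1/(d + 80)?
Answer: 11844840/5735183 ≈ 2.0653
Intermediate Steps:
z(d) = 1/(80 + d)
(-43769 - 26736)/(-34138 + z(88)) = (-43769 - 26736)/(-34138 + 1/(80 + 88)) = -70505/(-34138 + 1/168) = -70505/(-5735183/168) = -70505*(-168/5735183) = 11844840/5735183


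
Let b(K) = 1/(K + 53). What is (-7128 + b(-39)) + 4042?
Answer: -43203/14 ≈ -3085.9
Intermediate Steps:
b(K) = 1/(53 + K)
(-7128 + b(-39)) + 4042 = (-7128 + 1/(53 - 39)) + 4042 = (-7128 + 1/14) + 4042 = -99791/14 + 4042 = -43203/14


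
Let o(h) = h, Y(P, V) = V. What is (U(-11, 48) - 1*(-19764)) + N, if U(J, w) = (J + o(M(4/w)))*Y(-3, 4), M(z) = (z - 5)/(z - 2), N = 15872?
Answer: 818852/23 ≈ 35602.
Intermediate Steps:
M(z) = (-5 + z)/(-2 + z)
U(J, w) = 4*J + 4*(-5 + 4/w)/(-2 + 4/w) (U(J, w) = (J + (-5 + 4/w)/(-2 + 4/w))*4 = 4*J + 4*(-5 + 4/w)/(-2 + 4/w))
(U(-11, 48) - 1*(-19764)) + N = (2*(-4 + 5*48 + 2*(-11)*(-2 + 48))/(-2 + 48) - 1*(-19764)) + 15872 = (2*(-4 + 240 + 2*(-11)*46)/46 + 19764) + 15872 = (2*(1/46)*(-4 + 240 - 1012) + 19764) + 15872 = (2*(1/46)*(-776) + 19764) + 15872 = (-776/23 + 19764) + 15872 = 453796/23 + 15872 = 818852/23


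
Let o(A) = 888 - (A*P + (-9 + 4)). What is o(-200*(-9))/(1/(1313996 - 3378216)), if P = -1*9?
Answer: -35283712460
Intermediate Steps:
P = -9
o(A) = 893 + 9*A (o(A) = 888 - (A*(-9) + (-9 + 4)) = 888 - (-9*A - 5) = 888 - (-5 - 9*A) = 888 + (5 + 9*A) = 893 + 9*A)
o(-200*(-9))/(1/(1313996 - 3378216)) = (893 + 9*(-200*(-9)))/(1/(1313996 - 3378216)) = (893 + 9*1800)/(1/(-2064220)) = (893 + 16200)/(-1/2064220) = 17093*(-2064220) = -35283712460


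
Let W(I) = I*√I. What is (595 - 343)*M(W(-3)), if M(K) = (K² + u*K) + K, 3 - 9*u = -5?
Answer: -6804 - 1428*I*√3 ≈ -6804.0 - 2473.4*I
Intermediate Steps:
u = 8/9 (u = ⅓ - ⅑*(-5) = ⅓ + 5/9 = 8/9 ≈ 0.88889)
W(I) = I^(3/2)
M(K) = K² + 17*K/9 (M(K) = (K² + 8*K/9) + K = K² + 17*K/9)
(595 - 343)*M(W(-3)) = (595 - 343)*((-3)^(3/2)*(17 + 9*(-3)^(3/2))/9) = 252*((-3*I*√3)*(17 + 9*(-3*I*√3))/9) = 252*((-3*I*√3)*(17 - 27*I*√3)/9) = 252*(-I*√3*(17 - 27*I*√3)/3) = -84*I*√3*(17 - 27*I*√3)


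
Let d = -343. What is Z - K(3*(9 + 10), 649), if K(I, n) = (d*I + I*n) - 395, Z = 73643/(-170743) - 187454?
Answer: -34917187886/170743 ≈ -2.0450e+5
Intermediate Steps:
Z = -32006531965/170743 (Z = 73643*(-1/170743) - 187454 = -73643/170743 - 187454 = -32006531965/170743 ≈ -1.8745e+5)
K(I, n) = -395 - 343*I + I*n (K(I, n) = (-343*I + I*n) - 395 = -395 - 343*I + I*n)
Z - K(3*(9 + 10), 649) = -32006531965/170743 - (-395 - 1029*(9 + 10) + (3*(9 + 10))*649) = -32006531965/170743 - (-395 - 1029*19 + (3*19)*649) = -32006531965/170743 - (-395 - 343*57 + 57*649) = -32006531965/170743 - (-395 - 19551 + 36993) = -32006531965/170743 - 1*17047 = -32006531965/170743 - 17047 = -34917187886/170743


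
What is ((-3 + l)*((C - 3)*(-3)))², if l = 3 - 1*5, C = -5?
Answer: 14400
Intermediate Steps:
l = -2 (l = 3 - 5 = -2)
((-3 + l)*((C - 3)*(-3)))² = ((-3 - 2)*((-5 - 3)*(-3)))² = (-(-40)*(-3))² = (-5*24)² = (-120)² = 14400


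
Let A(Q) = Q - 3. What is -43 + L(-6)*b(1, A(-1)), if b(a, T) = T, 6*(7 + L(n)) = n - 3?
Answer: -9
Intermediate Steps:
A(Q) = -3 + Q
L(n) = -15/2 + n/6 (L(n) = -7 + (n - 3)/6 = -7 + (-3 + n)/6 = -7 + (-½ + n/6) = -15/2 + n/6)
-43 + L(-6)*b(1, A(-1)) = -43 + (-15/2 + (⅙)*(-6))*(-3 - 1) = -43 + (-15/2 - 1)*(-4) = -43 - 17/2*(-4) = -43 + 34 = -9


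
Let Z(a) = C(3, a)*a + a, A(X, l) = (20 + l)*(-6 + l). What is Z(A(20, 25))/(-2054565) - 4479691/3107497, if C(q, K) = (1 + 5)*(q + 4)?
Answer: -10898319844/7467315291 ≈ -1.4595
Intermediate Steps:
C(q, K) = 24 + 6*q (C(q, K) = 6*(4 + q) = 24 + 6*q)
A(X, l) = (-6 + l)*(20 + l)
Z(a) = 43*a (Z(a) = (24 + 6*3)*a + a = (24 + 18)*a + a = 42*a + a = 43*a)
Z(A(20, 25))/(-2054565) - 4479691/3107497 = (43*(-120 + 25**2 + 14*25))/(-2054565) - 4479691/3107497 = (43*(-120 + 625 + 350))*(-1/2054565) - 4479691*1/3107497 = (43*855)*(-1/2054565) - 4479691/3107497 = 36765*(-1/2054565) - 4479691/3107497 = -43/2403 - 4479691/3107497 = -10898319844/7467315291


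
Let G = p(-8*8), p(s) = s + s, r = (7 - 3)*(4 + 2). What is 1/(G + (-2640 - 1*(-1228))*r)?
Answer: -1/34016 ≈ -2.9398e-5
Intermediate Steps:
r = 24 (r = 4*6 = 24)
p(s) = 2*s
G = -128 (G = 2*(-8*8) = 2*(-64) = -128)
1/(G + (-2640 - 1*(-1228))*r) = 1/(-128 + (-2640 - 1*(-1228))*24) = 1/(-128 + (-2640 + 1228)*24) = 1/(-128 - 1412*24) = 1/(-128 - 33888) = 1/(-34016) = -1/34016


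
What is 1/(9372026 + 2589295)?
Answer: 1/11961321 ≈ 8.3603e-8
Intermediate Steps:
1/(9372026 + 2589295) = 1/11961321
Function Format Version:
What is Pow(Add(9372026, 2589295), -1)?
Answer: Rational(1, 11961321) ≈ 8.3603e-8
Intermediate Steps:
Pow(Add(9372026, 2589295), -1) = Pow(11961321, -1) = Rational(1, 11961321)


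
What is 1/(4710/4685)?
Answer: 937/942 ≈ 0.99469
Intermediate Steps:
1/(4710/4685) = 1/(4710*(1/4685)) = 1/(942/937) = 937/942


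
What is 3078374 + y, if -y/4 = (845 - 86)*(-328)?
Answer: 4074182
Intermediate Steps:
y = 995808 (y = -4*(845 - 86)*(-328) = -3036*(-328) = -4*(-248952) = 995808)
3078374 + y = 3078374 + 995808 = 4074182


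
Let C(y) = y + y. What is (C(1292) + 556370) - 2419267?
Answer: -1860313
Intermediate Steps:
C(y) = 2*y
(C(1292) + 556370) - 2419267 = (2*1292 + 556370) - 2419267 = (2584 + 556370) - 2419267 = 558954 - 2419267 = -1860313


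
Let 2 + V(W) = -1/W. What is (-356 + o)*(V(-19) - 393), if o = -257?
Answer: 4599952/19 ≈ 2.4210e+5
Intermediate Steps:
V(W) = -2 - 1/W
(-356 + o)*(V(-19) - 393) = (-356 - 257)*((-2 - 1/(-19)) - 393) = -613*((-2 - 1*(-1/19)) - 393) = -613*((-2 + 1/19) - 393) = -613*(-37/19 - 393) = -613*(-7504/19) = 4599952/19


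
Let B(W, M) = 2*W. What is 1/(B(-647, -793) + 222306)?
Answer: 1/221012 ≈ 4.5246e-6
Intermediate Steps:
1/(B(-647, -793) + 222306) = 1/(2*(-647) + 222306) = 1/(-1294 + 222306) = 1/221012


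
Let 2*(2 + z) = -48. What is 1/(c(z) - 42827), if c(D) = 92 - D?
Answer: -1/42709 ≈ -2.3414e-5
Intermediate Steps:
z = -26 (z = -2 + (½)*(-48) = -2 - 24 = -26)
1/(c(z) - 42827) = 1/((92 - 1*(-26)) - 42827) = 1/((92 + 26) - 42827) = 1/(118 - 42827) = 1/(-42709) = -1/42709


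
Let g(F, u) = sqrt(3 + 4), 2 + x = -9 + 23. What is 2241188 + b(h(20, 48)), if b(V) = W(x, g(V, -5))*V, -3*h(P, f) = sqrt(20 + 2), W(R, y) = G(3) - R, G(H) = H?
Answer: 2241188 + 3*sqrt(22) ≈ 2.2412e+6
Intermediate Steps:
x = 12 (x = -2 + (-9 + 23) = -2 + 14 = 12)
g(F, u) = sqrt(7)
W(R, y) = 3 - R
h(P, f) = -sqrt(22)/3 (h(P, f) = -sqrt(20 + 2)/3 = -sqrt(22)/3)
b(V) = -9*V (b(V) = (3 - 1*12)*V = (3 - 12)*V = -9*V)
2241188 + b(h(20, 48)) = 2241188 - (-3)*sqrt(22) = 2241188 + 3*sqrt(22)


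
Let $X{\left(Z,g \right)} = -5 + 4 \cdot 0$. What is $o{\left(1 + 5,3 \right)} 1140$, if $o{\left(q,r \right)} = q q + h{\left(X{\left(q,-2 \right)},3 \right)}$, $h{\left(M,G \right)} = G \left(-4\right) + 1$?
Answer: $28500$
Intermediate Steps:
$X{\left(Z,g \right)} = -5$ ($X{\left(Z,g \right)} = -5 + 0 = -5$)
$h{\left(M,G \right)} = 1 - 4 G$ ($h{\left(M,G \right)} = - 4 G + 1 = 1 - 4 G$)
$o{\left(q,r \right)} = -11 + q^{2}$ ($o{\left(q,r \right)} = q q + \left(1 - 12\right) = q^{2} + \left(1 - 12\right) = q^{2} - 11 = -11 + q^{2}$)
$o{\left(1 + 5,3 \right)} 1140 = \left(-11 + \left(1 + 5\right)^{2}\right) 1140 = \left(-11 + 6^{2}\right) 1140 = \left(-11 + 36\right) 1140 = 25 \cdot 1140 = 28500$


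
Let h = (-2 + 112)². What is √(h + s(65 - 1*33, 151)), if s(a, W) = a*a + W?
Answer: 15*√59 ≈ 115.22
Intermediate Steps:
s(a, W) = W + a² (s(a, W) = a² + W = W + a²)
h = 12100 (h = 110² = 12100)
√(h + s(65 - 1*33, 151)) = √(12100 + (151 + (65 - 1*33)²)) = √(12100 + (151 + (65 - 33)²)) = √(12100 + (151 + 32²)) = √(12100 + (151 + 1024)) = √(12100 + 1175) = √13275 = 15*√59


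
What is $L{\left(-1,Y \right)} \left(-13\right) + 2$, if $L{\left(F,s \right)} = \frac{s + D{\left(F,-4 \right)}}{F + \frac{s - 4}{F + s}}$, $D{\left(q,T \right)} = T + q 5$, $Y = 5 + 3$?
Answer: $- \frac{85}{3} \approx -28.333$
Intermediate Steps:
$Y = 8$
$D{\left(q,T \right)} = T + 5 q$
$L{\left(F,s \right)} = \frac{-4 + s + 5 F}{F + \frac{-4 + s}{F + s}}$ ($L{\left(F,s \right)} = \frac{s + \left(-4 + 5 F\right)}{F + \frac{s - 4}{F + s}} = \frac{-4 + s + 5 F}{F + \frac{-4 + s}{F + s}}$)
$L{\left(-1,Y \right)} \left(-13\right) + 2 = \frac{8^{2} - 8 - \left(-4 + 5 \left(-1\right)\right) + 8 \left(-4 + 5 \left(-1\right)\right)}{-4 + 8 + \left(-1\right)^{2} - 8} \left(-13\right) + 2 = \frac{64 - 8 - \left(-4 - 5\right) + 8 \left(-4 - 5\right)}{-4 + 8 + 1 - 8} \left(-13\right) + 2 = \frac{64 - 8 - -9 + 8 \left(-9\right)}{-3} \left(-13\right) + 2 = - \frac{64 - 8 + 9 - 72}{3} \left(-13\right) + 2 = \left(- \frac{1}{3}\right) \left(-7\right) \left(-13\right) + 2 = \frac{7}{3} \left(-13\right) + 2 = - \frac{91}{3} + 2 = - \frac{85}{3}$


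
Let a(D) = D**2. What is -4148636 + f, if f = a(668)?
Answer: -3702412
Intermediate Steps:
f = 446224 (f = 668**2 = 446224)
-4148636 + f = -4148636 + 446224 = -3702412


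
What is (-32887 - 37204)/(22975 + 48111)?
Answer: -70091/71086 ≈ -0.98600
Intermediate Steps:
(-32887 - 37204)/(22975 + 48111) = -70091/71086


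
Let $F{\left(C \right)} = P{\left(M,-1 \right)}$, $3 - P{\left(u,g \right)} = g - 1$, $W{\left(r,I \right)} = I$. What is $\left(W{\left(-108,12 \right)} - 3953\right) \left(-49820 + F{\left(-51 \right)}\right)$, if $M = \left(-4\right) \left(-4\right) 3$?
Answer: $196320915$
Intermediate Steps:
$M = 48$ ($M = 16 \cdot 3 = 48$)
$P{\left(u,g \right)} = 4 - g$ ($P{\left(u,g \right)} = 3 - \left(g - 1\right) = 3 - \left(-1 + g\right) = 4 - g$)
$F{\left(C \right)} = 5$ ($F{\left(C \right)} = 4 - -1 = 4 + 1 = 5$)
$\left(W{\left(-108,12 \right)} - 3953\right) \left(-49820 + F{\left(-51 \right)}\right) = \left(12 - 3953\right) \left(-49820 + 5\right) = \left(-3941\right) \left(-49815\right) = 196320915$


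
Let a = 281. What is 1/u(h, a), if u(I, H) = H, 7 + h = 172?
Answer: 1/281 ≈ 0.0035587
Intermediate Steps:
h = 165 (h = -7 + 172 = 165)
1/u(h, a) = 1/281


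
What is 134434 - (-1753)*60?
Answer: 239614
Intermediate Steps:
134434 - (-1753)*60 = 134434 - 1*(-105180) = 134434 + 105180 = 239614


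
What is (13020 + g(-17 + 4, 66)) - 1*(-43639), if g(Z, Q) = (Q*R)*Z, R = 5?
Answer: 52369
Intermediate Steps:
g(Z, Q) = 5*Q*Z (g(Z, Q) = (Q*5)*Z = (5*Q)*Z = 5*Q*Z)
(13020 + g(-17 + 4, 66)) - 1*(-43639) = (13020 + 5*66*(-17 + 4)) - 1*(-43639) = (13020 + 5*66*(-13)) + 43639 = (13020 - 4290) + 43639 = 8730 + 43639 = 52369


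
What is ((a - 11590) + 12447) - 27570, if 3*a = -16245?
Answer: -32128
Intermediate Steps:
a = -5415 (a = (1/3)*(-16245) = -5415)
((a - 11590) + 12447) - 27570 = ((-5415 - 11590) + 12447) - 27570 = (-17005 + 12447) - 27570 = -4558 - 27570 = -32128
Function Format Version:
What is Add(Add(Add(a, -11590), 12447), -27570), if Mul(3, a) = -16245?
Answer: -32128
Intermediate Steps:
a = -5415 (a = Mul(Rational(1, 3), -16245) = -5415)
Add(Add(Add(a, -11590), 12447), -27570) = Add(Add(Add(-5415, -11590), 12447), -27570) = Add(Add(-17005, 12447), -27570) = Add(-4558, -27570) = -32128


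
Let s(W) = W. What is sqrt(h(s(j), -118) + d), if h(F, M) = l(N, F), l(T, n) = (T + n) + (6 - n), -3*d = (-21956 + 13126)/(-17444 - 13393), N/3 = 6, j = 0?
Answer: sqrt(22731330086)/30837 ≈ 4.8892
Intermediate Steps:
N = 18 (N = 3*6 = 18)
d = -8830/92511 (d = -(-21956 + 13126)/(3*(-17444 - 13393)) = -(-8830)/(3*(-30837)) = -(-8830)*(-1)/(3*30837) = -1/3*8830/30837 = -8830/92511 ≈ -0.095448)
l(T, n) = 6 + T
h(F, M) = 24 (h(F, M) = 6 + 18 = 24)
sqrt(h(s(j), -118) + d) = sqrt(24 - 8830/92511) = sqrt(2211434/92511) = sqrt(22731330086)/30837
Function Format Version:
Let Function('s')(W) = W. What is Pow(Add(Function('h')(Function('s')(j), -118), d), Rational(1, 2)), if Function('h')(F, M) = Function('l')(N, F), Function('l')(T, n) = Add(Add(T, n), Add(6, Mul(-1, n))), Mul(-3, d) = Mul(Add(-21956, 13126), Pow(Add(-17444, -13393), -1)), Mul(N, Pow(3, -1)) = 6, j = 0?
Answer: Mul(Rational(1, 30837), Pow(22731330086, Rational(1, 2))) ≈ 4.8892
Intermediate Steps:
N = 18 (N = Mul(3, 6) = 18)
d = Rational(-8830, 92511) (d = Mul(Rational(-1, 3), Mul(Add(-21956, 13126), Pow(Add(-17444, -13393), -1))) = Mul(Rational(-1, 3), Mul(-8830, Pow(-30837, -1))) = Mul(Rational(-1, 3), Mul(-8830, Rational(-1, 30837))) = Mul(Rational(-1, 3), Rational(8830, 30837)) = Rational(-8830, 92511) ≈ -0.095448)
Function('l')(T, n) = Add(6, T)
Function('h')(F, M) = 24 (Function('h')(F, M) = Add(6, 18) = 24)
Pow(Add(Function('h')(Function('s')(j), -118), d), Rational(1, 2)) = Pow(Add(24, Rational(-8830, 92511)), Rational(1, 2)) = Pow(Rational(2211434, 92511), Rational(1, 2)) = Mul(Rational(1, 30837), Pow(22731330086, Rational(1, 2)))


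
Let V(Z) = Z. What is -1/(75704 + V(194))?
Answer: -1/75898 ≈ -1.3176e-5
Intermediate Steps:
-1/(75704 + V(194)) = -1/(75704 + 194) = -1/75898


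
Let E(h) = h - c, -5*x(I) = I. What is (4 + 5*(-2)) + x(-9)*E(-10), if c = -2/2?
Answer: -111/5 ≈ -22.200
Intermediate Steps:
c = -1 (c = -2*½ = -1)
x(I) = -I/5
E(h) = 1 + h (E(h) = h - 1*(-1) = h + 1 = 1 + h)
(4 + 5*(-2)) + x(-9)*E(-10) = (4 + 5*(-2)) + (-⅕*(-9))*(1 - 10) = (4 - 10) + (9/5)*(-9) = -6 - 81/5 = -111/5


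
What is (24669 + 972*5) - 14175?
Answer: 15354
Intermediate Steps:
(24669 + 972*5) - 14175 = (24669 + 4860) - 14175 = 29529 - 14175 = 15354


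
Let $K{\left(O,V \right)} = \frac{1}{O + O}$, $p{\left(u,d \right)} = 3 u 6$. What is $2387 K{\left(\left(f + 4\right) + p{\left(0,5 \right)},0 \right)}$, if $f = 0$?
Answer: $\frac{2387}{8} \approx 298.38$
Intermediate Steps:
$p{\left(u,d \right)} = 18 u$
$K{\left(O,V \right)} = \frac{1}{2 O}$
$2387 K{\left(\left(f + 4\right) + p{\left(0,5 \right)},0 \right)} = 2387 \frac{1}{2 \left(\left(0 + 4\right) + 18 \cdot 0\right)} = 2387 \frac{1}{2 \left(4 + 0\right)} = 2387 \frac{1}{2 \cdot 4} = 2387 \cdot \frac{1}{2} \cdot \frac{1}{4} = 2387 \cdot \frac{1}{8} = \frac{2387}{8}$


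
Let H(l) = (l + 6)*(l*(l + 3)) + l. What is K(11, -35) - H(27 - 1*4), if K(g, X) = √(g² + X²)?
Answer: -17365 + √1346 ≈ -17328.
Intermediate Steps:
K(g, X) = √(X² + g²)
H(l) = l + l*(3 + l)*(6 + l) (H(l) = (6 + l)*(l*(3 + l)) + l = l*(3 + l)*(6 + l) + l = l + l*(3 + l)*(6 + l))
K(11, -35) - H(27 - 1*4) = √((-35)² + 11²) - (27 - 1*4)*(19 + (27 - 1*4)² + 9*(27 - 1*4)) = √(1225 + 121) - (27 - 4)*(19 + (27 - 4)² + 9*(27 - 4)) = √1346 - 23*(19 + 23² + 9*23) = √1346 - 23*(19 + 529 + 207) = √1346 - 23*755 = √1346 - 1*17365 = √1346 - 17365 = -17365 + √1346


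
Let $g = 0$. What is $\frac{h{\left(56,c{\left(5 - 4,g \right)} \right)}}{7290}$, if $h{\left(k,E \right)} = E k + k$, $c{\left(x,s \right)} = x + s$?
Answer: $\frac{56}{3645} \approx 0.015364$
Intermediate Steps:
$c{\left(x,s \right)} = s + x$
$h{\left(k,E \right)} = k + E k$
$\frac{h{\left(56,c{\left(5 - 4,g \right)} \right)}}{7290} = \frac{56 \left(1 + \left(0 + \left(5 - 4\right)\right)\right)}{7290} = 56 \left(1 + \left(0 + \left(5 - 4\right)\right)\right) \frac{1}{7290} = 56 \left(1 + \left(0 + 1\right)\right) \frac{1}{7290} = 56 \left(1 + 1\right) \frac{1}{7290} = 56 \cdot 2 \cdot \frac{1}{7290} = 112 \cdot \frac{1}{7290} = \frac{56}{3645}$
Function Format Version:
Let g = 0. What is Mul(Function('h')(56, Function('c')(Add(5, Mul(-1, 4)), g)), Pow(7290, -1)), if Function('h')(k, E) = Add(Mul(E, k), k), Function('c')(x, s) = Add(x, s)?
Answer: Rational(56, 3645) ≈ 0.015364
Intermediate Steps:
Function('c')(x, s) = Add(s, x)
Function('h')(k, E) = Add(k, Mul(E, k))
Mul(Function('h')(56, Function('c')(Add(5, Mul(-1, 4)), g)), Pow(7290, -1)) = Mul(Mul(56, Add(1, Add(0, Add(5, Mul(-1, 4))))), Pow(7290, -1)) = Mul(Mul(56, Add(1, Add(0, Add(5, -4)))), Rational(1, 7290)) = Mul(Mul(56, Add(1, Add(0, 1))), Rational(1, 7290)) = Mul(Mul(56, Add(1, 1)), Rational(1, 7290)) = Mul(Mul(56, 2), Rational(1, 7290)) = Mul(112, Rational(1, 7290)) = Rational(56, 3645)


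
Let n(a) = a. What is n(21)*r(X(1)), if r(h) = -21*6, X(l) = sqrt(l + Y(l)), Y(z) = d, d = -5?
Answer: -2646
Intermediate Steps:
Y(z) = -5
X(l) = sqrt(-5 + l) (X(l) = sqrt(l - 5) = sqrt(-5 + l))
r(h) = -126
n(21)*r(X(1)) = 21*(-126) = -2646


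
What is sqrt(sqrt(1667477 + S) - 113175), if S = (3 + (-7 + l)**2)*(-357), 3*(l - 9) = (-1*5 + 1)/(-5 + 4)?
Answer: sqrt(-1018575 + 21*sqrt(305346))/3 ≈ 334.49*I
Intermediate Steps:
l = 31/3 (l = 9 + ((-1*5 + 1)/(-5 + 4))/3 = 9 + ((-5 + 1)/(-1))/3 = 9 + (-4*(-1))/3 = 9 + (1/3)*4 = 9 + 4/3 = 31/3 ≈ 10.333)
S = -15113/3 (S = (3 + (-7 + 31/3)**2)*(-357) = (3 + (10/3)**2)*(-357) = (3 + 100/9)*(-357) = (127/9)*(-357) = -15113/3 ≈ -5037.7)
sqrt(sqrt(1667477 + S) - 113175) = sqrt(sqrt(1667477 - 15113/3) - 113175) = sqrt(sqrt(4987318/3) - 113175) = sqrt(7*sqrt(305346)/3 - 113175) = sqrt(-113175 + 7*sqrt(305346)/3)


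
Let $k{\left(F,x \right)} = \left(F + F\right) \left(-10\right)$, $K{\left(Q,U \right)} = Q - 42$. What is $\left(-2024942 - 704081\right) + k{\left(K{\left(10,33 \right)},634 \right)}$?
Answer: $-2728383$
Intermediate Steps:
$K{\left(Q,U \right)} = -42 + Q$
$k{\left(F,x \right)} = - 20 F$ ($k{\left(F,x \right)} = 2 F \left(-10\right) = - 20 F$)
$\left(-2024942 - 704081\right) + k{\left(K{\left(10,33 \right)},634 \right)} = \left(-2024942 - 704081\right) - 20 \left(-42 + 10\right) = -2729023 - -640 = -2729023 + 640 = -2728383$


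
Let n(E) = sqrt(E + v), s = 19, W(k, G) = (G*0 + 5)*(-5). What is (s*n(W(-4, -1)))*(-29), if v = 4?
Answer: -551*I*sqrt(21) ≈ -2525.0*I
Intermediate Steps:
W(k, G) = -25 (W(k, G) = (0 + 5)*(-5) = 5*(-5) = -25)
n(E) = sqrt(4 + E) (n(E) = sqrt(E + 4) = sqrt(4 + E))
(s*n(W(-4, -1)))*(-29) = (19*sqrt(4 - 25))*(-29) = (19*sqrt(-21))*(-29) = (19*(I*sqrt(21)))*(-29) = (19*I*sqrt(21))*(-29) = -551*I*sqrt(21)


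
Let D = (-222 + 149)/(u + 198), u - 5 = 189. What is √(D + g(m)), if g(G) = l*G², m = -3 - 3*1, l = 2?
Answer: √56302/28 ≈ 8.4743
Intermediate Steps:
u = 194 (u = 5 + 189 = 194)
m = -6 (m = -3 - 3 = -6)
g(G) = 2*G²
D = -73/392 (D = (-222 + 149)/(194 + 198) = -73/392 ≈ -0.18622)
√(D + g(m)) = √(-73/392 + 2*(-6)²) = √(-73/392 + 2*36) = √(-73/392 + 72) = √(28151/392) = √56302/28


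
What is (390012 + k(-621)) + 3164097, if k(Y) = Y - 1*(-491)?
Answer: 3553979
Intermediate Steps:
k(Y) = 491 + Y (k(Y) = Y + 491 = 491 + Y)
(390012 + k(-621)) + 3164097 = (390012 + (491 - 621)) + 3164097 = (390012 - 130) + 3164097 = 389882 + 3164097 = 3553979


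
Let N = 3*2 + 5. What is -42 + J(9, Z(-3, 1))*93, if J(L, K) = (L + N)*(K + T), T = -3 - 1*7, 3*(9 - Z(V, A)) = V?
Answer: -42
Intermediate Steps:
Z(V, A) = 9 - V/3
T = -10 (T = -3 - 7 = -10)
N = 11 (N = 6 + 5 = 11)
J(L, K) = (-10 + K)*(11 + L) (J(L, K) = (L + 11)*(K - 10) = (11 + L)*(-10 + K) = (-10 + K)*(11 + L))
-42 + J(9, Z(-3, 1))*93 = -42 + (-110 - 10*9 + 11*(9 - ⅓*(-3)) + (9 - ⅓*(-3))*9)*93 = -42 + (-110 - 90 + 11*(9 + 1) + (9 + 1)*9)*93 = -42 + (-110 - 90 + 11*10 + 10*9)*93 = -42 + (-110 - 90 + 110 + 90)*93 = -42 + 0*93 = -42 + 0 = -42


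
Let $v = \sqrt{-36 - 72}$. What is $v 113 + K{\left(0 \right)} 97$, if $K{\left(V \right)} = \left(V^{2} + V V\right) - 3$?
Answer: $-291 + 678 i \sqrt{3} \approx -291.0 + 1174.3 i$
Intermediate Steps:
$K{\left(V \right)} = -3 + 2 V^{2}$ ($K{\left(V \right)} = \left(V^{2} + V^{2}\right) - 3 = 2 V^{2} - 3 = -3 + 2 V^{2}$)
$v = 6 i \sqrt{3}$ ($v = \sqrt{-108} = 6 i \sqrt{3} \approx 10.392 i$)
$v 113 + K{\left(0 \right)} 97 = 6 i \sqrt{3} \cdot 113 + \left(-3 + 2 \cdot 0^{2}\right) 97 = 678 i \sqrt{3} + \left(-3 + 2 \cdot 0\right) 97 = 678 i \sqrt{3} + \left(-3 + 0\right) 97 = 678 i \sqrt{3} - 291 = -291 + 678 i \sqrt{3}$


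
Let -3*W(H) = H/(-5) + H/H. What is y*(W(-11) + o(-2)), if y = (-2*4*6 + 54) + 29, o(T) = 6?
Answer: 518/3 ≈ 172.67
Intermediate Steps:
W(H) = -⅓ + H/15 (W(H) = -(H/(-5) + H/H)/3 = -(H*(-⅕) + 1)/3 = -(-H/5 + 1)/3 = -(1 - H/5)/3 = -⅓ + H/15)
y = 35 (y = (-8*6 + 54) + 29 = (-48 + 54) + 29 = 6 + 29 = 35)
y*(W(-11) + o(-2)) = 35*((-⅓ + (1/15)*(-11)) + 6) = 35*((-⅓ - 11/15) + 6) = 35*(-16/15 + 6) = 35*(74/15) = 518/3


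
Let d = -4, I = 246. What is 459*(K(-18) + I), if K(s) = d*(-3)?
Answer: 118422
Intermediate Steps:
K(s) = 12 (K(s) = -4*(-3) = 12)
459*(K(-18) + I) = 459*(12 + 246) = 459*258 = 118422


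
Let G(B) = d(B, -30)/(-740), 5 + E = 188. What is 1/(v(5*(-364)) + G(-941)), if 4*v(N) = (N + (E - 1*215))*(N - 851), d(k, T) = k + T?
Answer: 740/915138991 ≈ 8.0862e-7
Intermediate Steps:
d(k, T) = T + k
E = 183 (E = -5 + 188 = 183)
G(B) = 3/74 - B/740 (G(B) = (-30 + B)/(-740) = (-30 + B)*(-1/740) = 3/74 - B/740)
v(N) = (-851 + N)*(-32 + N)/4 (v(N) = ((N + (183 - 1*215))*(N - 851))/4 = ((N + (183 - 215))*(-851 + N))/4 = ((N - 32)*(-851 + N))/4 = ((-32 + N)*(-851 + N))/4 = ((-851 + N)*(-32 + N))/4 = (-851 + N)*(-32 + N)/4)
1/(v(5*(-364)) + G(-941)) = 1/((6808 - 4415*(-364)/4 + (5*(-364))**2/4) + (3/74 - 1/740*(-941))) = 1/((6808 - 883/4*(-1820) + (1/4)*(-1820)**2) + (3/74 + 941/740)) = 1/((6808 + 401765 + (1/4)*3312400) + 971/740) = 1/((6808 + 401765 + 828100) + 971/740) = 1/(1236673 + 971/740) = 1/(915138991/740) = 740/915138991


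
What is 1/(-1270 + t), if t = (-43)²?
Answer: 1/579 ≈ 0.0017271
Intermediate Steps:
t = 1849
1/(-1270 + t) = 1/(-1270 + 1849) = 1/579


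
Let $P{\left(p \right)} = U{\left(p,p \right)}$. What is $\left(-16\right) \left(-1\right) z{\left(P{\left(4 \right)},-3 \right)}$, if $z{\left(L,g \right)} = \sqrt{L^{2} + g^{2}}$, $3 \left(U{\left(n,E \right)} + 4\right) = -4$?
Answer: $\frac{16 \sqrt{337}}{3} \approx 97.907$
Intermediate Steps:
$U{\left(n,E \right)} = - \frac{16}{3}$ ($U{\left(n,E \right)} = -4 + \frac{1}{3} \left(-4\right) = -4 - \frac{4}{3} = - \frac{16}{3}$)
$P{\left(p \right)} = - \frac{16}{3}$
$\left(-16\right) \left(-1\right) z{\left(P{\left(4 \right)},-3 \right)} = \left(-16\right) \left(-1\right) \sqrt{\left(- \frac{16}{3}\right)^{2} + \left(-3\right)^{2}} = 16 \sqrt{\frac{256}{9} + 9} = 16 \sqrt{\frac{337}{9}} = 16 \frac{\sqrt{337}}{3} = \frac{16 \sqrt{337}}{3}$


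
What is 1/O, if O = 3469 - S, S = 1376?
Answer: 1/2093 ≈ 0.00047778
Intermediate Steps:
O = 2093 (O = 3469 - 1*1376 = 3469 - 1376 = 2093)
1/O = 1/2093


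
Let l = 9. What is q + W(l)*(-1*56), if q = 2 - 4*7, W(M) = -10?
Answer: 534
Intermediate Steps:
q = -26 (q = 2 - 28 = -26)
q + W(l)*(-1*56) = -26 - (-10)*56 = -26 - 10*(-56) = -26 + 560 = 534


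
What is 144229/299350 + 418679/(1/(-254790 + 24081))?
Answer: -28915118564438621/299350 ≈ -9.6593e+10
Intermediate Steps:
144229/299350 + 418679/(1/(-254790 + 24081)) = 144229*(1/299350) + 418679/(1/(-230709)) = 144229/299350 + 418679/(-1/230709) = 144229/299350 + 418679*(-230709) = 144229/299350 - 96593013411 = -28915118564438621/299350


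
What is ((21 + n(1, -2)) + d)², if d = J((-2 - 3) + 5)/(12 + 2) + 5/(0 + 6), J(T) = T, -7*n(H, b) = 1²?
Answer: 829921/1764 ≈ 470.48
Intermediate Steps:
n(H, b) = -⅐ (n(H, b) = -⅐*1² = -⅐*1 = -⅐)
d = ⅚ (d = ((-2 - 3) + 5)/(12 + 2) + 5/(0 + 6) = (-5 + 5)/14 + 5/6 = 0*(1/14) + 5*(⅙) = 0 + ⅚ = ⅚ ≈ 0.83333)
((21 + n(1, -2)) + d)² = ((21 - ⅐) + ⅚)² = (146/7 + ⅚)² = (911/42)² = 829921/1764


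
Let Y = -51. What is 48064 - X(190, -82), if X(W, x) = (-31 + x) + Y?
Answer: 48228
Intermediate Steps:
X(W, x) = -82 + x (X(W, x) = (-31 + x) - 51 = -82 + x)
48064 - X(190, -82) = 48064 - (-82 - 82) = 48064 - 1*(-164) = 48064 + 164 = 48228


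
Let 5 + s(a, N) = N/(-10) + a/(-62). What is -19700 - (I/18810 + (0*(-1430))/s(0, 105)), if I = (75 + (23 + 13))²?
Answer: -41174369/2090 ≈ -19701.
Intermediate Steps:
I = 12321 (I = (75 + 36)² = 111² = 12321)
s(a, N) = -5 - N/10 - a/62 (s(a, N) = -5 + (N/(-10) + a/(-62)) = -5 + (N*(-⅒) + a*(-1/62)) = -5 + (-N/10 - a/62) = -5 - N/10 - a/62)
-19700 - (I/18810 + (0*(-1430))/s(0, 105)) = -19700 - (12321/18810 + (0*(-1430))/(-5 - ⅒*105 - 1/62*0)) = -19700 - (12321*(1/18810) + 0/(-5 - 21/2 + 0)) = -19700 - (1369/2090 + 0/(-31/2)) = -19700 - (1369/2090 + 0*(-2/31)) = -19700 - (1369/2090 + 0) = -19700 - 1*1369/2090 = -19700 - 1369/2090 = -41174369/2090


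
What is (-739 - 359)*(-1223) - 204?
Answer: 1342650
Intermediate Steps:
(-739 - 359)*(-1223) - 204 = -1098*(-1223) - 204 = 1342854 - 204 = 1342650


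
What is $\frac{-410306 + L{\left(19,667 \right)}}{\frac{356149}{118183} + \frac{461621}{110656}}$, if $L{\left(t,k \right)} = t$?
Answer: $- \frac{31749071523904}{556010523} \approx -57102.0$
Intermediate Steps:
$\frac{-410306 + L{\left(19,667 \right)}}{\frac{356149}{118183} + \frac{461621}{110656}} = \frac{-410306 + 19}{\frac{356149}{118183} + \frac{461621}{110656}} = - \frac{410287}{356149 \cdot \frac{1}{118183} + 461621 \cdot \frac{1}{110656}} = - \frac{410287}{\frac{356149}{118183} + \frac{461621}{110656}} = - \frac{410287}{\frac{556010523}{77382592}} = \left(-410287\right) \frac{77382592}{556010523} = - \frac{31749071523904}{556010523}$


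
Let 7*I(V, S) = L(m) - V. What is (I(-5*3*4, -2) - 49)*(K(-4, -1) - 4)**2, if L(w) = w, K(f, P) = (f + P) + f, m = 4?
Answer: -47151/7 ≈ -6735.9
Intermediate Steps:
K(f, P) = P + 2*f (K(f, P) = (P + f) + f = P + 2*f)
I(V, S) = 4/7 - V/7 (I(V, S) = (4 - V)/7 = 4/7 - V/7)
(I(-5*3*4, -2) - 49)*(K(-4, -1) - 4)**2 = ((4/7 - (-5*3)*4/7) - 49)*((-1 + 2*(-4)) - 4)**2 = ((4/7 - (-15)*4/7) - 49)*((-1 - 8) - 4)**2 = ((4/7 - 1/7*(-60)) - 49)*(-9 - 4)**2 = ((4/7 + 60/7) - 49)*(-13)**2 = (64/7 - 49)*169 = -279/7*169 = -47151/7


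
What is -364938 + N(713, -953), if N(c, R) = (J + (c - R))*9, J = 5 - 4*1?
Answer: -349935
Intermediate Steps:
J = 1 (J = 5 - 4 = 1)
N(c, R) = 9 - 9*R + 9*c (N(c, R) = (1 + (c - R))*9 = (1 + c - R)*9 = 9 - 9*R + 9*c)
-364938 + N(713, -953) = -364938 + (9 - 9*(-953) + 9*713) = -364938 + (9 + 8577 + 6417) = -364938 + 15003 = -349935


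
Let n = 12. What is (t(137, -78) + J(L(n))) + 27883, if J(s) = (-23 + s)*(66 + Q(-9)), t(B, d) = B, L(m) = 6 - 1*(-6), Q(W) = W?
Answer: 27393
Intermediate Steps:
L(m) = 12 (L(m) = 6 + 6 = 12)
J(s) = -1311 + 57*s (J(s) = (-23 + s)*(66 - 9) = (-23 + s)*57 = -1311 + 57*s)
(t(137, -78) + J(L(n))) + 27883 = (137 + (-1311 + 57*12)) + 27883 = (137 + (-1311 + 684)) + 27883 = (137 - 627) + 27883 = -490 + 27883 = 27393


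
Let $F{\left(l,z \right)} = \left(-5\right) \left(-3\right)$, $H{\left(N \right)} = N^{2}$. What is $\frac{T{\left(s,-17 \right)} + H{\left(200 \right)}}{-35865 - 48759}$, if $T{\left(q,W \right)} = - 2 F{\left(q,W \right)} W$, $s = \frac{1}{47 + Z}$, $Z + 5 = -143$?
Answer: $- \frac{20255}{42312} \approx -0.47871$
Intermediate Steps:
$Z = -148$ ($Z = -5 - 143 = -148$)
$s = - \frac{1}{101}$ ($s = \frac{1}{47 - 148} = \frac{1}{-101} = - \frac{1}{101} \approx -0.009901$)
$F{\left(l,z \right)} = 15$
$T{\left(q,W \right)} = - 30 W$ ($T{\left(q,W \right)} = \left(-2\right) 15 W = - 30 W$)
$\frac{T{\left(s,-17 \right)} + H{\left(200 \right)}}{-35865 - 48759} = \frac{\left(-30\right) \left(-17\right) + 200^{2}}{-35865 - 48759} = \frac{510 + 40000}{-84624} = 40510 \left(- \frac{1}{84624}\right) = - \frac{20255}{42312}$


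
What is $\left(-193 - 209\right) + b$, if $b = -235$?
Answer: $-637$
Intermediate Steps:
$\left(-193 - 209\right) + b = \left(-193 - 209\right) - 235 = -402 - 235 = -637$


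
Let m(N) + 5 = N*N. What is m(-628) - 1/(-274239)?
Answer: 108154102582/274239 ≈ 3.9438e+5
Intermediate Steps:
m(N) = -5 + N**2 (m(N) = -5 + N*N = -5 + N**2)
m(-628) - 1/(-274239) = (-5 + (-628)**2) - 1/(-274239) = (-5 + 394384) - 1*(-1/274239) = 394379 + 1/274239 = 108154102582/274239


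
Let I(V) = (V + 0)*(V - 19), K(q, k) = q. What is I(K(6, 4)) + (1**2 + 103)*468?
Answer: 48594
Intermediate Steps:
I(V) = V*(-19 + V)
I(K(6, 4)) + (1**2 + 103)*468 = 6*(-19 + 6) + (1**2 + 103)*468 = 6*(-13) + (1 + 103)*468 = -78 + 104*468 = -78 + 48672 = 48594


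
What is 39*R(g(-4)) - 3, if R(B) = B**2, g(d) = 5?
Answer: 972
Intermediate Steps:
39*R(g(-4)) - 3 = 39*5**2 - 3 = 39*25 - 3 = 975 - 3 = 972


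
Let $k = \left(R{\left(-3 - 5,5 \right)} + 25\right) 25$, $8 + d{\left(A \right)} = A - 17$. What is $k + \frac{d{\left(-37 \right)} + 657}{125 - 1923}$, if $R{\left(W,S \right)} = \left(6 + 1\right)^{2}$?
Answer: $\frac{3325705}{1798} \approx 1849.7$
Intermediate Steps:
$R{\left(W,S \right)} = 49$ ($R{\left(W,S \right)} = 7^{2} = 49$)
$d{\left(A \right)} = -25 + A$ ($d{\left(A \right)} = -8 + \left(A - 17\right) = -8 + \left(-17 + A\right) = -25 + A$)
$k = 1850$ ($k = \left(49 + 25\right) 25 = 74 \cdot 25 = 1850$)
$k + \frac{d{\left(-37 \right)} + 657}{125 - 1923} = 1850 + \frac{\left(-25 - 37\right) + 657}{125 - 1923} = 1850 + \frac{-62 + 657}{-1798} = 1850 + 595 \left(- \frac{1}{1798}\right) = 1850 - \frac{595}{1798} = \frac{3325705}{1798}$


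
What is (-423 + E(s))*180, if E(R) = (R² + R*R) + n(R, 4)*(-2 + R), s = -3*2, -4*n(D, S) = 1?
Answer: -62820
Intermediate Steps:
n(D, S) = -¼ (n(D, S) = -¼*1 = -¼)
s = -6
E(R) = ½ + 2*R² - R/4 (E(R) = (R² + R*R) - (-2 + R)/4 = (R² + R²) + (½ - R/4) = 2*R² + (½ - R/4) = ½ + 2*R² - R/4)
(-423 + E(s))*180 = (-423 + (½ + 2*(-6)² - ¼*(-6)))*180 = (-423 + (½ + 2*36 + 3/2))*180 = (-423 + (½ + 72 + 3/2))*180 = (-423 + 74)*180 = -349*180 = -62820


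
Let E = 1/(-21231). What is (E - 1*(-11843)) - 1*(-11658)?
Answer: 498949730/21231 ≈ 23501.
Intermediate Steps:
E = -1/21231 ≈ -4.7101e-5
(E - 1*(-11843)) - 1*(-11658) = (-1/21231 - 1*(-11843)) - 1*(-11658) = (-1/21231 + 11843) + 11658 = 251438732/21231 + 11658 = 498949730/21231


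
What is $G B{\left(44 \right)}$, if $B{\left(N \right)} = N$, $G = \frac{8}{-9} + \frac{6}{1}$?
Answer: $\frac{2024}{9} \approx 224.89$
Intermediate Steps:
$G = \frac{46}{9}$ ($G = 8 \left(- \frac{1}{9}\right) + 6 \cdot 1 = - \frac{8}{9} + 6 = \frac{46}{9} \approx 5.1111$)
$G B{\left(44 \right)} = \frac{46}{9} \cdot 44 = \frac{2024}{9}$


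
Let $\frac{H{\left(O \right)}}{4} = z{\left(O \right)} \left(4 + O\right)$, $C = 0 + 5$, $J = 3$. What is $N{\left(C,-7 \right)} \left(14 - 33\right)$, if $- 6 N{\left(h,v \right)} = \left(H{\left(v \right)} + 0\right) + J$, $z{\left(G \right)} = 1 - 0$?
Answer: $- \frac{57}{2} \approx -28.5$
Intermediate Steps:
$z{\left(G \right)} = 1$ ($z{\left(G \right)} = 1 + 0 = 1$)
$C = 5$
$H{\left(O \right)} = 16 + 4 O$ ($H{\left(O \right)} = 4 \cdot 1 \left(4 + O\right) = 4 \left(4 + O\right) = 16 + 4 O$)
$N{\left(h,v \right)} = - \frac{19}{6} - \frac{2 v}{3}$ ($N{\left(h,v \right)} = - \frac{\left(\left(16 + 4 v\right) + 0\right) + 3}{6} = - \frac{\left(16 + 4 v\right) + 3}{6} = - \frac{19 + 4 v}{6} = - \frac{19}{6} - \frac{2 v}{3}$)
$N{\left(C,-7 \right)} \left(14 - 33\right) = \left(- \frac{19}{6} - - \frac{14}{3}\right) \left(14 - 33\right) = \left(- \frac{19}{6} + \frac{14}{3}\right) \left(-19\right) = \frac{3}{2} \left(-19\right) = - \frac{57}{2}$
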